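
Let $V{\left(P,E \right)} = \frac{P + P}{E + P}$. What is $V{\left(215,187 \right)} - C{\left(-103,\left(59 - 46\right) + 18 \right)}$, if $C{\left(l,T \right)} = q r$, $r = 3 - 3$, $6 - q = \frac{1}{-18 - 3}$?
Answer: $\frac{215}{201} \approx 1.0697$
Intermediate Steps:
$V{\left(P,E \right)} = \frac{2 P}{E + P}$
$q = \frac{127}{21}$ ($q = 6 - \frac{1}{-18 - 3} = 6 - \frac{1}{-21} = 6 - - \frac{1}{21} = 6 + \frac{1}{21} = \frac{127}{21} \approx 6.0476$)
$r = 0$ ($r = 3 - 3 = 0$)
$C{\left(l,T \right)} = 0$ ($C{\left(l,T \right)} = \frac{127}{21} \cdot 0 = 0$)
$V{\left(215,187 \right)} - C{\left(-103,\left(59 - 46\right) + 18 \right)} = 2 \cdot 215 \frac{1}{187 + 215} - 0 = 2 \cdot 215 \cdot \frac{1}{402} + 0 = \frac{215}{201} + 0 = \frac{215}{201}$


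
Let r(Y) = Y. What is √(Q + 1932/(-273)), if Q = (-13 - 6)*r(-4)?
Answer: 8*√182/13 ≈ 8.3020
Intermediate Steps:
Q = 76 (Q = (-13 - 6)*(-4) = -19*(-4) = 76)
√(Q + 1932/(-273)) = √(76 + 1932/(-273)) = √(76 + 1932*(-1/273)) = √(76 - 92/13) = √(896/13) = 8*√182/13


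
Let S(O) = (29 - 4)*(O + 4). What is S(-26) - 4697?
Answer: -5247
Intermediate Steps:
S(O) = 100 + 25*O (S(O) = 25*(4 + O) = 100 + 25*O)
S(-26) - 4697 = (100 + 25*(-26)) - 4697 = (100 - 650) - 4697 = -550 - 4697 = -5247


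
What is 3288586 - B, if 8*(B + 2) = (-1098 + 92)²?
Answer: 6324167/2 ≈ 3.1621e+6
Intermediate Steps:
B = 253005/2 (B = -2 + (-1098 + 92)²/8 = -2 + (⅛)*(-1006)² = -2 + (⅛)*1012036 = -2 + 253009/2 = 253005/2 ≈ 1.2650e+5)
3288586 - B = 3288586 - 1*253005/2 = 3288586 - 253005/2 = 6324167/2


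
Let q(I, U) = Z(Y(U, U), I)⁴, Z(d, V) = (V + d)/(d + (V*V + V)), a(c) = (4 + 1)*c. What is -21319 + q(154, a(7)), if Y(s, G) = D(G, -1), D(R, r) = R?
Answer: -2899543720894842934/136007491950625 ≈ -21319.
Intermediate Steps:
a(c) = 5*c
Y(s, G) = G
Z(d, V) = (V + d)/(V + d + V²) (Z(d, V) = (V + d)/(d + (V² + V)) = (V + d)/(d + (V + V²)) = (V + d)/(V + d + V²))
q(I, U) = (I + U)⁴/(I + U + I²)⁴ (q(I, U) = ((I + U)/(I + U + I²))⁴ = (I + U)⁴/(I + U + I²)⁴)
-21319 + q(154, a(7)) = -21319 + (154 + 5*7)⁴/(154 + 5*7 + 154²)⁴ = -21319 + (154 + 35)⁴/(154 + 35 + 23716)⁴ = -21319 + 189⁴/23905⁴ = -21319 + 1275989841*(1/326553988173450625) = -21319 + 531441/136007491950625 = -2899543720894842934/136007491950625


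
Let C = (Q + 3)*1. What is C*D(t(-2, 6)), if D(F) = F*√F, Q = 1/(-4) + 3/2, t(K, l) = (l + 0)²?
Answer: 918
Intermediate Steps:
t(K, l) = l²
Q = 5/4 (Q = 1*(-¼) + 3*(½) = -¼ + 3/2 = 5/4 ≈ 1.2500)
D(F) = F^(3/2)
C = 17/4 (C = (5/4 + 3)*1 = (17/4)*1 = 17/4 ≈ 4.2500)
C*D(t(-2, 6)) = 17*(6²)^(3/2)/4 = 17*36^(3/2)/4 = (17/4)*216 = 918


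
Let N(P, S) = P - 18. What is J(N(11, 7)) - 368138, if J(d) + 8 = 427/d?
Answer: -368207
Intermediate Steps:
N(P, S) = -18 + P
J(d) = -8 + 427/d
J(N(11, 7)) - 368138 = (-8 + 427/(-18 + 11)) - 368138 = (-8 + 427/(-7)) - 368138 = (-8 + 427*(-⅐)) - 368138 = (-8 - 61) - 368138 = -69 - 368138 = -368207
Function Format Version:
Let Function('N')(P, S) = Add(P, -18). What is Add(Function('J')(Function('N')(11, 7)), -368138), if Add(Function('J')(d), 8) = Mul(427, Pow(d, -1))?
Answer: -368207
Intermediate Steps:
Function('N')(P, S) = Add(-18, P)
Function('J')(d) = Add(-8, Mul(427, Pow(d, -1)))
Add(Function('J')(Function('N')(11, 7)), -368138) = Add(Add(-8, Mul(427, Pow(Add(-18, 11), -1))), -368138) = Add(Add(-8, Mul(427, Pow(-7, -1))), -368138) = Add(Add(-8, Mul(427, Rational(-1, 7))), -368138) = Add(Add(-8, -61), -368138) = Add(-69, -368138) = -368207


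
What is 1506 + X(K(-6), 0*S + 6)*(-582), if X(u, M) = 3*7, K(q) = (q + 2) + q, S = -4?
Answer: -10716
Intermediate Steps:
K(q) = 2 + 2*q (K(q) = (2 + q) + q = 2 + 2*q)
X(u, M) = 21
1506 + X(K(-6), 0*S + 6)*(-582) = 1506 + 21*(-582) = 1506 - 12222 = -10716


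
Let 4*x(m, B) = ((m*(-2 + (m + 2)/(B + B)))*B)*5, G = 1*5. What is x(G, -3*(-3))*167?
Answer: -121075/8 ≈ -15134.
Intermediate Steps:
G = 5
x(m, B) = 5*B*m*(-2 + (2 + m)/(2*B))/4 (x(m, B) = (((m*(-2 + (m + 2)/(B + B)))*B)*5)/4 = (((m*(-2 + (2 + m)/((2*B))))*B)*5)/4 = (((m*(-2 + (2 + m)*(1/(2*B))))*B)*5)/4 = (((m*(-2 + (2 + m)/(2*B)))*B)*5)/4 = ((B*m*(-2 + (2 + m)/(2*B)))*5)/4 = (5*B*m*(-2 + (2 + m)/(2*B)))/4 = 5*B*m*(-2 + (2 + m)/(2*B))/4)
x(G, -3*(-3))*167 = ((5/8)*5*(2 + 5 - (-12)*(-3)))*167 = ((5/8)*5*(2 + 5 - 4*9))*167 = ((5/8)*5*(2 + 5 - 36))*167 = ((5/8)*5*(-29))*167 = -725/8*167 = -121075/8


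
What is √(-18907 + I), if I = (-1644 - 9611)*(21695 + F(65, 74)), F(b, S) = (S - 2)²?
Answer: 2*I*√75635513 ≈ 17394.0*I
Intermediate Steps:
F(b, S) = (-2 + S)²
I = -302523145 (I = (-1644 - 9611)*(21695 + (-2 + 74)²) = -11255*(21695 + 72²) = -11255*(21695 + 5184) = -11255*26879 = -302523145)
√(-18907 + I) = √(-18907 - 302523145) = √(-302542052) = 2*I*√75635513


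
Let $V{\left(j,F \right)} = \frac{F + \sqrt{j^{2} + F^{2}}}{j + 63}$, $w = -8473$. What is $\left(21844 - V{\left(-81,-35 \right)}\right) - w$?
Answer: $\frac{545671}{18} + \frac{\sqrt{7786}}{18} \approx 30320.0$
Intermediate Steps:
$V{\left(j,F \right)} = \frac{F + \sqrt{F^{2} + j^{2}}}{63 + j}$
$\left(21844 - V{\left(-81,-35 \right)}\right) - w = \left(21844 - \frac{-35 + \sqrt{\left(-35\right)^{2} + \left(-81\right)^{2}}}{63 - 81}\right) - -8473 = \left(21844 - \frac{-35 + \sqrt{1225 + 6561}}{-18}\right) + 8473 = \left(21844 - - \frac{-35 + \sqrt{7786}}{18}\right) + 8473 = \left(21844 - \left(\frac{35}{18} - \frac{\sqrt{7786}}{18}\right)\right) + 8473 = \left(\frac{393157}{18} + \frac{\sqrt{7786}}{18}\right) + 8473 = \frac{545671}{18} + \frac{\sqrt{7786}}{18}$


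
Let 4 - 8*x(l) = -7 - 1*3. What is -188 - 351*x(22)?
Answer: -3209/4 ≈ -802.25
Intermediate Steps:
x(l) = 7/4 (x(l) = ½ - (-7 - 1*3)/8 = ½ - (-7 - 3)/8 = ½ - ⅛*(-10) = ½ + 5/4 = 7/4)
-188 - 351*x(22) = -188 - 351*7/4 = -188 - 2457/4 = -3209/4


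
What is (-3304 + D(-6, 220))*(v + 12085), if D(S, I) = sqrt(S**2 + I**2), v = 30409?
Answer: -140400176 + 84988*sqrt(12109) ≈ -1.3105e+8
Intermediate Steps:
D(S, I) = sqrt(I**2 + S**2)
(-3304 + D(-6, 220))*(v + 12085) = (-3304 + sqrt(220**2 + (-6)**2))*(30409 + 12085) = (-3304 + sqrt(48400 + 36))*42494 = (-3304 + sqrt(48436))*42494 = (-3304 + 2*sqrt(12109))*42494 = -140400176 + 84988*sqrt(12109)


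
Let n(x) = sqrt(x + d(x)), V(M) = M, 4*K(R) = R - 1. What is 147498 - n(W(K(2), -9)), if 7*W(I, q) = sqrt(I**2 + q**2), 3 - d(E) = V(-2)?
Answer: 147498 - sqrt(980 + 7*sqrt(1297))/14 ≈ 1.4750e+5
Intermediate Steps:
K(R) = -1/4 + R/4 (K(R) = (R - 1)/4 = (-1 + R)/4 = -1/4 + R/4)
d(E) = 5 (d(E) = 3 - 1*(-2) = 3 + 2 = 5)
W(I, q) = sqrt(I**2 + q**2)/7
n(x) = sqrt(5 + x) (n(x) = sqrt(x + 5) = sqrt(5 + x))
147498 - n(W(K(2), -9)) = 147498 - sqrt(5 + sqrt((-1/4 + (1/4)*2)**2 + (-9)**2)/7) = 147498 - sqrt(5 + sqrt((-1/4 + 1/2)**2 + 81)/7) = 147498 - sqrt(5 + sqrt((1/4)**2 + 81)/7) = 147498 - sqrt(5 + sqrt(1/16 + 81)/7) = 147498 - sqrt(5 + sqrt(1297/16)/7) = 147498 - sqrt(5 + (sqrt(1297)/4)/7) = 147498 - sqrt(5 + sqrt(1297)/28)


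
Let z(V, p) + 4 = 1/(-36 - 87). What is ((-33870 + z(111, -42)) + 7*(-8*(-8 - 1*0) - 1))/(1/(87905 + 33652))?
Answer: -166624662940/41 ≈ -4.0640e+9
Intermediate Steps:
z(V, p) = -493/123 (z(V, p) = -4 + 1/(-36 - 87) = -4 + 1/(-123) = -4 - 1/123 = -493/123)
((-33870 + z(111, -42)) + 7*(-8*(-8 - 1*0) - 1))/(1/(87905 + 33652)) = ((-33870 - 493/123) + 7*(-8*(-8 - 1*0) - 1))/(1/(87905 + 33652)) = (-4166503/123 + 7*(-8*(-8 + 0) - 1))/(1/121557) = (-4166503/123 + 7*(-8*(-8) - 1))/(1/121557) = (-4166503/123 + 7*(64 - 1))*121557 = (-4166503/123 + 7*63)*121557 = (-4166503/123 + 441)*121557 = -4112260/123*121557 = -166624662940/41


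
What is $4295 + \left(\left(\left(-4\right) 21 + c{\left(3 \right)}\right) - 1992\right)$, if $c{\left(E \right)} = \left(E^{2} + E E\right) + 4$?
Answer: $2241$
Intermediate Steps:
$c{\left(E \right)} = 4 + 2 E^{2}$ ($c{\left(E \right)} = \left(E^{2} + E^{2}\right) + 4 = 2 E^{2} + 4 = 4 + 2 E^{2}$)
$4295 + \left(\left(\left(-4\right) 21 + c{\left(3 \right)}\right) - 1992\right) = 4295 + \left(\left(\left(-4\right) 21 + \left(4 + 2 \cdot 3^{2}\right)\right) - 1992\right) = 4295 + \left(\left(-84 + \left(4 + 2 \cdot 9\right)\right) - 1992\right) = 4295 + \left(\left(-84 + \left(4 + 18\right)\right) - 1992\right) = 4295 + \left(\left(-84 + 22\right) - 1992\right) = 4295 - 2054 = 2241$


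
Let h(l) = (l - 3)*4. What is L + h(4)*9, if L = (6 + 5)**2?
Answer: 157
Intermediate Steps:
L = 121 (L = 11**2 = 121)
h(l) = -12 + 4*l (h(l) = (-3 + l)*4 = -12 + 4*l)
L + h(4)*9 = 121 + (-12 + 4*4)*9 = 121 + (-12 + 16)*9 = 121 + 4*9 = 121 + 36 = 157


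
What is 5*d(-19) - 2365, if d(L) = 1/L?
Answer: -44940/19 ≈ -2365.3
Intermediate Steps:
5*d(-19) - 2365 = 5/(-19) - 2365 = 5*(-1/19) - 2365 = -5/19 - 2365 = -44940/19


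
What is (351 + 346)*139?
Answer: 96883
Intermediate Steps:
(351 + 346)*139 = 697*139 = 96883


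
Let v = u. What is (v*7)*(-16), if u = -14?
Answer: 1568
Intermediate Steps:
v = -14
(v*7)*(-16) = -14*7*(-16) = -98*(-16) = 1568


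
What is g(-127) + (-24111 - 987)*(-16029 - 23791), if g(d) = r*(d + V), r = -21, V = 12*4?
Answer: 999404019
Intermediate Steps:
V = 48
g(d) = -1008 - 21*d (g(d) = -21*(d + 48) = -21*(48 + d) = -1008 - 21*d)
g(-127) + (-24111 - 987)*(-16029 - 23791) = (-1008 - 21*(-127)) + (-24111 - 987)*(-16029 - 23791) = (-1008 + 2667) - 25098*(-39820) = 1659 + 999402360 = 999404019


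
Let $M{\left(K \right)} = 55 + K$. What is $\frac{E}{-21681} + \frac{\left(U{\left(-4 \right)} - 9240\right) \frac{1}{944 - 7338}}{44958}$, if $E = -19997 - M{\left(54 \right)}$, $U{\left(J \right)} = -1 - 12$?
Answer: $\frac{214070391415}{230831545956} \approx 0.92739$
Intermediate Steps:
$U{\left(J \right)} = -13$
$E = -20106$ ($E = -19997 - \left(55 + 54\right) = -19997 - 109 = -20106$)
$\frac{E}{-21681} + \frac{\left(U{\left(-4 \right)} - 9240\right) \frac{1}{944 - 7338}}{44958} = - \frac{20106}{-21681} + \frac{\left(-13 - 9240\right) \frac{1}{944 - 7338}}{44958} = \left(-20106\right) \left(- \frac{1}{21681}\right) + - \frac{9253}{-6394} \cdot \frac{1}{44958} = \frac{2234}{2409} + \left(-9253\right) \left(- \frac{1}{6394}\right) \frac{1}{44958} = \frac{2234}{2409} + \frac{9253}{6394} \cdot \frac{1}{44958} = \frac{2234}{2409} + \frac{9253}{287461452} = \frac{214070391415}{230831545956}$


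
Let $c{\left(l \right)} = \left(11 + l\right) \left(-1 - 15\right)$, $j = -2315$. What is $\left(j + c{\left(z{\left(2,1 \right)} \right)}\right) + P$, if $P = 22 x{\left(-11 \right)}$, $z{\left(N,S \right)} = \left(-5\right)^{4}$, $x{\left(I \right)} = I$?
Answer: $-12733$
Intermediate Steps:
$z{\left(N,S \right)} = 625$
$c{\left(l \right)} = -176 - 16 l$ ($c{\left(l \right)} = \left(11 + l\right) \left(-16\right) = -176 - 16 l$)
$P = -242$ ($P = 22 \left(-11\right) = -242$)
$\left(j + c{\left(z{\left(2,1 \right)} \right)}\right) + P = \left(-2315 - 10176\right) - 242 = -12491 - 242 = -12733$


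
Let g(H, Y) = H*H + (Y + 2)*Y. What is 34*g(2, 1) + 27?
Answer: 265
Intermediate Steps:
g(H, Y) = H² + Y*(2 + Y) (g(H, Y) = H² + (2 + Y)*Y = H² + Y*(2 + Y))
34*g(2, 1) + 27 = 34*(2² + 1² + 2*1) + 27 = 34*(4 + 1 + 2) + 27 = 34*7 + 27 = 238 + 27 = 265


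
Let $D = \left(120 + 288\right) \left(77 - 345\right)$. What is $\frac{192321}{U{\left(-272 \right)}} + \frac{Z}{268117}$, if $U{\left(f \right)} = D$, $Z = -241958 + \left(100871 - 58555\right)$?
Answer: $- \frac{1439101655}{574842848} \approx -2.5035$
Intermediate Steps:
$D = -109344$ ($D = 408 \left(-268\right) = -109344$)
$Z = -199642$ ($Z = -241958 + \left(100871 - 58555\right) = -241958 + 42316 = -199642$)
$U{\left(f \right)} = -109344$
$\frac{192321}{U{\left(-272 \right)}} + \frac{Z}{268117} = \frac{192321}{-109344} - \frac{199642}{268117} = 192321 \left(- \frac{1}{109344}\right) - \frac{199642}{268117} = - \frac{3771}{2144} - \frac{199642}{268117} = - \frac{1439101655}{574842848}$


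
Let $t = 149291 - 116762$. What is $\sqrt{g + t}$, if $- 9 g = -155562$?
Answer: $\frac{\sqrt{448323}}{3} \approx 223.19$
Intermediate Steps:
$g = \frac{51854}{3}$ ($g = \left(- \frac{1}{9}\right) \left(-155562\right) = \frac{51854}{3} \approx 17285.0$)
$t = 32529$
$\sqrt{g + t} = \sqrt{\frac{51854}{3} + 32529} = \sqrt{\frac{149441}{3}} = \frac{\sqrt{448323}}{3}$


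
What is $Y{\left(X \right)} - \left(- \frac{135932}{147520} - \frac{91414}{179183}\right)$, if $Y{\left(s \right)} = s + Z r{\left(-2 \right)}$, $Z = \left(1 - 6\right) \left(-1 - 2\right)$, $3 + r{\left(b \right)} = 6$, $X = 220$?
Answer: $\frac{1760651819809}{6608269040} \approx 266.43$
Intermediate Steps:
$r{\left(b \right)} = 3$ ($r{\left(b \right)} = -3 + 6 = 3$)
$Z = 15$ ($Z = \left(-5\right) \left(-3\right) = 15$)
$Y{\left(s \right)} = 45 + s$ ($Y{\left(s \right)} = s + 15 \cdot 3 = s + 45 = 45 + s$)
$Y{\left(X \right)} - \left(- \frac{135932}{147520} - \frac{91414}{179183}\right) = \left(45 + 220\right) - \left(- \frac{135932}{147520} - \frac{91414}{179183}\right) = 265 - \left(\left(-135932\right) \frac{1}{147520} - \frac{91414}{179183}\right) = 265 - \left(- \frac{33983}{36880} - \frac{91414}{179183}\right) = 265 - - \frac{9460524209}{6608269040} = 265 + \frac{9460524209}{6608269040} = \frac{1760651819809}{6608269040}$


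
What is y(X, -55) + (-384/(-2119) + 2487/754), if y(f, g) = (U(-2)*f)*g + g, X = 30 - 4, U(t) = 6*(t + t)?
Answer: 4211664683/122902 ≈ 34269.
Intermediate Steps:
U(t) = 12*t (U(t) = 6*(2*t) = 12*t)
X = 26
y(f, g) = g - 24*f*g (y(f, g) = ((12*(-2))*f)*g + g = (-24*f)*g + g = -24*f*g + g = g - 24*f*g)
y(X, -55) + (-384/(-2119) + 2487/754) = -55*(1 - 24*26) + (-384/(-2119) + 2487/754) = -55*(1 - 624) + (-384*(-1/2119) + 2487*(1/754)) = -55*(-623) + (384/2119 + 2487/754) = 34265 + 427653/122902 = 4211664683/122902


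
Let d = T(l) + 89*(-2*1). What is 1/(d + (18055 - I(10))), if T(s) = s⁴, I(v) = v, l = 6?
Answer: 1/19163 ≈ 5.2184e-5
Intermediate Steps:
d = 1118 (d = 6⁴ + 89*(-2*1) = 1296 + 89*(-2) = 1296 - 178 = 1118)
1/(d + (18055 - I(10))) = 1/(1118 + (18055 - 1*10)) = 1/(1118 + (18055 - 10)) = 1/(1118 + 18045) = 1/19163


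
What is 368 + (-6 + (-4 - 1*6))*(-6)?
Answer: 464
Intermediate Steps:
368 + (-6 + (-4 - 1*6))*(-6) = 368 + (-6 + (-4 - 6))*(-6) = 368 + (-6 - 10)*(-6) = 368 - 16*(-6) = 368 + 96 = 464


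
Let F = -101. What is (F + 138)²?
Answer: 1369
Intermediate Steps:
(F + 138)² = (-101 + 138)² = 37² = 1369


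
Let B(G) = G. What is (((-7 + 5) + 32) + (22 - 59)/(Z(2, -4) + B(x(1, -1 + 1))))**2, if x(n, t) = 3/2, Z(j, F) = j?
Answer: 18496/49 ≈ 377.47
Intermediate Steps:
x(n, t) = 3/2 (x(n, t) = 3*(1/2) = 3/2)
(((-7 + 5) + 32) + (22 - 59)/(Z(2, -4) + B(x(1, -1 + 1))))**2 = (((-7 + 5) + 32) + (22 - 59)/(2 + 3/2))**2 = ((-2 + 32) - 37/7/2)**2 = (30 - 37*2/7)**2 = (30 - 74/7)**2 = (136/7)**2 = 18496/49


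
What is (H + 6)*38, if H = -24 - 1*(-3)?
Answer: -570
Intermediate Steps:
H = -21 (H = -24 + 3 = -21)
(H + 6)*38 = (-21 + 6)*38 = -15*38 = -570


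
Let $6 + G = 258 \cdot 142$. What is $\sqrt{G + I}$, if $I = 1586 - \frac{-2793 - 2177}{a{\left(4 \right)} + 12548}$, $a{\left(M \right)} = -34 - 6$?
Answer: $\frac{\sqrt{1494739452646}}{6254} \approx 195.49$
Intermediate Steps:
$a{\left(M \right)} = -40$
$I = \frac{9921329}{6254}$ ($I = 1586 - \frac{-2793 - 2177}{-40 + 12548} = 1586 - - \frac{4970}{12508} = 1586 - \left(-4970\right) \frac{1}{12508} = 1586 - - \frac{2485}{6254} = 1586 + \frac{2485}{6254} = \frac{9921329}{6254} \approx 1586.4$)
$G = 36630$ ($G = -6 + 258 \cdot 142 = -6 + 36636 = 36630$)
$\sqrt{G + I} = \sqrt{36630 + \frac{9921329}{6254}} = \sqrt{\frac{239005349}{6254}} = \frac{\sqrt{1494739452646}}{6254}$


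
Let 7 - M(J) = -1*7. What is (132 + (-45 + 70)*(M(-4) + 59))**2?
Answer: 3829849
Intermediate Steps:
M(J) = 14 (M(J) = 7 - (-1)*7 = 7 - 1*(-7) = 7 + 7 = 14)
(132 + (-45 + 70)*(M(-4) + 59))**2 = (132 + (-45 + 70)*(14 + 59))**2 = (132 + 25*73)**2 = (132 + 1825)**2 = 1957**2 = 3829849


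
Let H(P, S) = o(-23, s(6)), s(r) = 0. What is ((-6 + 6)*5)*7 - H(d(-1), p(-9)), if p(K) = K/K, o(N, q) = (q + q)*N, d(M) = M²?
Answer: 0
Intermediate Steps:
o(N, q) = 2*N*q (o(N, q) = (2*q)*N = 2*N*q)
p(K) = 1
H(P, S) = 0 (H(P, S) = 2*(-23)*0 = 0)
((-6 + 6)*5)*7 - H(d(-1), p(-9)) = ((-6 + 6)*5)*7 - 1*0 = (0*5)*7 + 0 = 0*7 + 0 = 0 + 0 = 0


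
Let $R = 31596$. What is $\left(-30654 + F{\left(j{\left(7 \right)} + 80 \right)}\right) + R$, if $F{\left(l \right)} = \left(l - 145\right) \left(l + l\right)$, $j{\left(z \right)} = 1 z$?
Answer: $-9150$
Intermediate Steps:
$j{\left(z \right)} = z$
$F{\left(l \right)} = 2 l \left(-145 + l\right)$ ($F{\left(l \right)} = \left(-145 + l\right) 2 l = 2 l \left(-145 + l\right)$)
$\left(-30654 + F{\left(j{\left(7 \right)} + 80 \right)}\right) + R = \left(-30654 + 2 \left(7 + 80\right) \left(-145 + \left(7 + 80\right)\right)\right) + 31596 = \left(-30654 + 2 \cdot 87 \left(-145 + 87\right)\right) + 31596 = \left(-30654 + 2 \cdot 87 \left(-58\right)\right) + 31596 = \left(-30654 - 10092\right) + 31596 = -40746 + 31596 = -9150$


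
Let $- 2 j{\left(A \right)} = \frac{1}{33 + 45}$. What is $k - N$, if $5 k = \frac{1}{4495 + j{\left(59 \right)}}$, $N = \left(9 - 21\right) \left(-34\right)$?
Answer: $- \frac{1430486604}{3506095} \approx -408.0$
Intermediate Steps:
$N = 408$ ($N = \left(-12\right) \left(-34\right) = 408$)
$j{\left(A \right)} = - \frac{1}{156}$ ($j{\left(A \right)} = - \frac{1}{2 \left(33 + 45\right)} = - \frac{1}{2 \cdot 78} = \left(- \frac{1}{2}\right) \frac{1}{78} = - \frac{1}{156}$)
$k = \frac{156}{3506095}$ ($k = \frac{1}{5 \left(4495 - \frac{1}{156}\right)} = \frac{1}{5 \cdot \frac{701219}{156}} = \frac{1}{5} \cdot \frac{156}{701219} = \frac{156}{3506095} \approx 4.4494 \cdot 10^{-5}$)
$k - N = \frac{156}{3506095} - 408 = - \frac{1430486604}{3506095}$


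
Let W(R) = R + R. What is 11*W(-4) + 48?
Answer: -40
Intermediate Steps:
W(R) = 2*R
11*W(-4) + 48 = 11*(2*(-4)) + 48 = 11*(-8) + 48 = -88 + 48 = -40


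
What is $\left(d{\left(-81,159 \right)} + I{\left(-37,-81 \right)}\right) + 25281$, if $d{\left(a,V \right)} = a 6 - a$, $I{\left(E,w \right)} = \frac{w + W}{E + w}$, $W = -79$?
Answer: $\frac{1467764}{59} \approx 24877.0$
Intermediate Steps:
$I{\left(E,w \right)} = \frac{-79 + w}{E + w}$ ($I{\left(E,w \right)} = \frac{w - 79}{E + w} = \frac{-79 + w}{E + w}$)
$d{\left(a,V \right)} = 5 a$ ($d{\left(a,V \right)} = 6 a - a = 5 a$)
$\left(d{\left(-81,159 \right)} + I{\left(-37,-81 \right)}\right) + 25281 = \left(5 \left(-81\right) + \frac{-79 - 81}{-37 - 81}\right) + 25281 = \left(-405 + \frac{1}{-118} \left(-160\right)\right) + 25281 = \left(-405 - - \frac{80}{59}\right) + 25281 = \left(-405 + \frac{80}{59}\right) + 25281 = - \frac{23815}{59} + 25281 = \frac{1467764}{59}$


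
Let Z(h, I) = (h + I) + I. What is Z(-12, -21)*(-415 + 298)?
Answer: 6318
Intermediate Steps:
Z(h, I) = h + 2*I (Z(h, I) = (I + h) + I = h + 2*I)
Z(-12, -21)*(-415 + 298) = (-12 + 2*(-21))*(-415 + 298) = (-12 - 42)*(-117) = -54*(-117) = 6318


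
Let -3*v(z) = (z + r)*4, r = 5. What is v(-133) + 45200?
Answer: 136112/3 ≈ 45371.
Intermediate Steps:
v(z) = -20/3 - 4*z/3 (v(z) = -(z + 5)*4/3 = -(5 + z)*4/3 = -(20 + 4*z)/3 = -20/3 - 4*z/3)
v(-133) + 45200 = (-20/3 - 4/3*(-133)) + 45200 = (-20/3 + 532/3) + 45200 = 512/3 + 45200 = 136112/3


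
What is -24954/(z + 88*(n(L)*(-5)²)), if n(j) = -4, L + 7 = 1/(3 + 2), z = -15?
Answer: 24954/8815 ≈ 2.8309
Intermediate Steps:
L = -34/5 (L = -7 + 1/(3 + 2) = -7 + 1/5 = -7 + ⅕ = -34/5 ≈ -6.8000)
-24954/(z + 88*(n(L)*(-5)²)) = -24954/(-15 + 88*(-4*(-5)²)) = -24954/(-15 + 88*(-4*25)) = -24954/(-15 + 88*(-100)) = -24954/(-15 - 8800) = -24954/(-8815) = -24954*(-1/8815) = 24954/8815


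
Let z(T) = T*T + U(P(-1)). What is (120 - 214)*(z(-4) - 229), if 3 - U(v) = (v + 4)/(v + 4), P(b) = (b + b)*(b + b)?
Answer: 19834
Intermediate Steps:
P(b) = 4*b² (P(b) = (2*b)*(2*b) = 4*b²)
U(v) = 2 (U(v) = 3 - (v + 4)/(v + 4) = 3 - (4 + v)/(4 + v) = 3 - 1*1 = 3 - 1 = 2)
z(T) = 2 + T² (z(T) = T*T + 2 = T² + 2 = 2 + T²)
(120 - 214)*(z(-4) - 229) = (120 - 214)*((2 + (-4)²) - 229) = -94*((2 + 16) - 229) = -94*(18 - 229) = -94*(-211) = 19834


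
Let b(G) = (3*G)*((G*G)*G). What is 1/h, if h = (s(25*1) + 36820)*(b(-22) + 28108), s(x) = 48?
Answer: 1/26945936368 ≈ 3.7111e-11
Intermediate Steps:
b(G) = 3*G⁴ (b(G) = (3*G)*(G²*G) = (3*G)*G³ = 3*G⁴)
h = 26945936368 (h = (48 + 36820)*(3*(-22)⁴ + 28108) = 36868*(3*234256 + 28108) = 36868*(702768 + 28108) = 36868*730876 = 26945936368)
1/h = 1/26945936368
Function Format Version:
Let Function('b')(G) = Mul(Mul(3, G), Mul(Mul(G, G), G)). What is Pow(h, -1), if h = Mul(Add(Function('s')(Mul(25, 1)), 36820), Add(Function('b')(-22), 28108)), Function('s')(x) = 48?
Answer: Rational(1, 26945936368) ≈ 3.7111e-11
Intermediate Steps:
Function('b')(G) = Mul(3, Pow(G, 4)) (Function('b')(G) = Mul(Mul(3, G), Mul(Pow(G, 2), G)) = Mul(Mul(3, G), Pow(G, 3)) = Mul(3, Pow(G, 4)))
h = 26945936368 (h = Mul(Add(48, 36820), Add(Mul(3, Pow(-22, 4)), 28108)) = Mul(36868, Add(Mul(3, 234256), 28108)) = Mul(36868, Add(702768, 28108)) = Mul(36868, 730876) = 26945936368)
Pow(h, -1) = Pow(26945936368, -1) = Rational(1, 26945936368)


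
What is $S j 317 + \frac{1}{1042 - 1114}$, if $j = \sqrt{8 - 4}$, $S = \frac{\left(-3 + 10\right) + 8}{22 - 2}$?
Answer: $\frac{34235}{72} \approx 475.49$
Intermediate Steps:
$S = \frac{3}{4}$ ($S = \frac{7 + 8}{20} = 15 \cdot \frac{1}{20} = \frac{3}{4} \approx 0.75$)
$j = 2$ ($j = \sqrt{4} = 2$)
$S j 317 + \frac{1}{1042 - 1114} = \frac{3}{4} \cdot 2 \cdot 317 + \frac{1}{1042 - 1114} = \frac{3}{2} \cdot 317 + \frac{1}{-72} = \frac{951}{2} - \frac{1}{72} = \frac{34235}{72}$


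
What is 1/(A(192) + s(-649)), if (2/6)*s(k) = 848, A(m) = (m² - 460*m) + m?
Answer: -1/48720 ≈ -2.0525e-5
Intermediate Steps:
A(m) = m² - 459*m
s(k) = 2544 (s(k) = 3*848 = 2544)
1/(A(192) + s(-649)) = 1/(192*(-459 + 192) + 2544) = 1/(192*(-267) + 2544) = 1/(-51264 + 2544) = 1/(-48720) = -1/48720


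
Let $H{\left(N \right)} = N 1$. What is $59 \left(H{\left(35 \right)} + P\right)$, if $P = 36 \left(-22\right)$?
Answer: $-44663$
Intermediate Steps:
$H{\left(N \right)} = N$
$P = -792$
$59 \left(H{\left(35 \right)} + P\right) = 59 \left(35 - 792\right) = 59 \left(-757\right) = -44663$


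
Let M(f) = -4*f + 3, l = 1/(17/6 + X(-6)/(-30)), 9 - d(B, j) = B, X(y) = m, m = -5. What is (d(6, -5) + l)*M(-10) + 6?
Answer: 448/3 ≈ 149.33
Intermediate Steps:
X(y) = -5
d(B, j) = 9 - B
l = 1/3 (l = 1/(17/6 - 5/(-30)) = 1/(17*(1/6) - 5*(-1/30)) = 1/(17/6 + 1/6) = 1/3 ≈ 0.33333)
M(f) = 3 - 4*f
(d(6, -5) + l)*M(-10) + 6 = ((9 - 1*6) + 1/3)*(3 - 4*(-10)) + 6 = ((9 - 6) + 1/3)*(3 + 40) + 6 = (3 + 1/3)*43 + 6 = (10/3)*43 + 6 = 430/3 + 6 = 448/3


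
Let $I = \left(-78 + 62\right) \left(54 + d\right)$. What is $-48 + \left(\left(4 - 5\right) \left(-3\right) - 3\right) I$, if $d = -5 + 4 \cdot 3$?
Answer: $-48$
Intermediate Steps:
$d = 7$ ($d = -5 + 12 = 7$)
$I = -976$ ($I = \left(-78 + 62\right) \left(54 + 7\right) = \left(-16\right) 61 = -976$)
$-48 + \left(\left(4 - 5\right) \left(-3\right) - 3\right) I = -48 + \left(\left(4 - 5\right) \left(-3\right) - 3\right) \left(-976\right) = -48 + \left(\left(-1\right) \left(-3\right) - 3\right) \left(-976\right) = -48 + \left(3 - 3\right) \left(-976\right) = -48 + 0 \left(-976\right) = -48 + 0 = -48$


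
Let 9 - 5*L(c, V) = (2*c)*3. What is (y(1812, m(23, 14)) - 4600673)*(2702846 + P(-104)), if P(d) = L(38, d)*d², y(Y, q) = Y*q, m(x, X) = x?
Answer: -50812419597422/5 ≈ -1.0162e+13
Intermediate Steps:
L(c, V) = 9/5 - 6*c/5 (L(c, V) = 9/5 - 2*c*3/5 = 9/5 - 6*c/5)
P(d) = -219*d²/5 (P(d) = (9/5 - 6/5*38)*d² = (9/5 - 228/5)*d² = -219*d²/5)
(y(1812, m(23, 14)) - 4600673)*(2702846 + P(-104)) = (1812*23 - 4600673)*(2702846 - 219/5*(-104)²) = (41676 - 4600673)*(2702846 - 219/5*10816) = -4558997*(2702846 - 2368704/5) = -4558997*11145526/5 = -50812419597422/5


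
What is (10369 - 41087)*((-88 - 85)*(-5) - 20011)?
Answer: 588126828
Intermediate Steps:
(10369 - 41087)*((-88 - 85)*(-5) - 20011) = -30718*(-173*(-5) - 20011) = -30718*(865 - 20011) = -30718*(-19146) = 588126828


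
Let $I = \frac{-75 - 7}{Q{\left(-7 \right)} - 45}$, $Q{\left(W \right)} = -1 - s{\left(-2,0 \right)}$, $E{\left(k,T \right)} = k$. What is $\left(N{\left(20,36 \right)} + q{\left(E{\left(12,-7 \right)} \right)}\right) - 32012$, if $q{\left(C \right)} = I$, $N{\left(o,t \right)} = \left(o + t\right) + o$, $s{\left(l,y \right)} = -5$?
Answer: $-31934$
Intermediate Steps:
$Q{\left(W \right)} = 4$ ($Q{\left(W \right)} = -1 - -5 = -1 + 5 = 4$)
$I = 2$ ($I = \frac{-75 - 7}{4 - 45} = - \frac{82}{-41} = \left(-82\right) \left(- \frac{1}{41}\right) = 2$)
$N{\left(o,t \right)} = t + 2 o$
$q{\left(C \right)} = 2$
$\left(N{\left(20,36 \right)} + q{\left(E{\left(12,-7 \right)} \right)}\right) - 32012 = \left(\left(36 + 2 \cdot 20\right) + 2\right) - 32012 = \left(\left(36 + 40\right) + 2\right) - 32012 = \left(76 + 2\right) - 32012 = 78 - 32012 = -31934$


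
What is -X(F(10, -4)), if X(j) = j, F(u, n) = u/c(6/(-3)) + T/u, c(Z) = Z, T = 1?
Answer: 49/10 ≈ 4.9000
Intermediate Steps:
F(u, n) = 1/u - u/2 (F(u, n) = u/((6/(-3))) + 1/u = u/((6*(-1/3))) + 1/u = u/(-2) + 1/u = u*(-1/2) + 1/u = -u/2 + 1/u = 1/u - u/2)
-X(F(10, -4)) = -(1/10 - 1/2*10) = -(1/10 - 5) = -1*(-49/10) = 49/10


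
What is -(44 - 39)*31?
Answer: -155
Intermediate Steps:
-(44 - 39)*31 = -5*31 = -1*155 = -155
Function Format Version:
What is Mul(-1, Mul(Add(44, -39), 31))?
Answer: -155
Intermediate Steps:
Mul(-1, Mul(Add(44, -39), 31)) = Mul(-1, Mul(5, 31)) = Mul(-1, 155) = -155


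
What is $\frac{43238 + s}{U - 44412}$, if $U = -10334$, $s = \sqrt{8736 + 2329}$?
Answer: $- \frac{21619}{27373} - \frac{\sqrt{11065}}{54746} \approx -0.79171$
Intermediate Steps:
$s = \sqrt{11065} \approx 105.19$
$\frac{43238 + s}{U - 44412} = \frac{43238 + \sqrt{11065}}{-10334 - 44412} = \frac{43238 + \sqrt{11065}}{-54746} = \left(43238 + \sqrt{11065}\right) \left(- \frac{1}{54746}\right) = - \frac{21619}{27373} - \frac{\sqrt{11065}}{54746}$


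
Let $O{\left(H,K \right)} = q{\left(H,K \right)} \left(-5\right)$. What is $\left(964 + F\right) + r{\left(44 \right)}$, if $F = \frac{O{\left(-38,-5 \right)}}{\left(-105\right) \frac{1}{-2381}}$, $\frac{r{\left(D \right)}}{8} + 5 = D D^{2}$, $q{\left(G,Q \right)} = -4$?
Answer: $\frac{14339840}{21} \approx 6.8285 \cdot 10^{5}$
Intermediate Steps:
$r{\left(D \right)} = -40 + 8 D^{3}$ ($r{\left(D \right)} = -40 + 8 D D^{2} = -40 + 8 D^{3}$)
$O{\left(H,K \right)} = 20$ ($O{\left(H,K \right)} = \left(-4\right) \left(-5\right) = 20$)
$F = \frac{9524}{21}$ ($F = \frac{20}{\left(-105\right) \frac{1}{-2381}} = \frac{20}{\left(-105\right) \left(- \frac{1}{2381}\right)} = \frac{20}{\frac{105}{2381}} = 20 \cdot \frac{2381}{105} = \frac{9524}{21} \approx 453.52$)
$\left(964 + F\right) + r{\left(44 \right)} = \left(964 + \frac{9524}{21}\right) - \left(40 - 8 \cdot 44^{3}\right) = \frac{29768}{21} + \left(-40 + 8 \cdot 85184\right) = \frac{29768}{21} + \left(-40 + 681472\right) = \frac{29768}{21} + 681432 = \frac{14339840}{21}$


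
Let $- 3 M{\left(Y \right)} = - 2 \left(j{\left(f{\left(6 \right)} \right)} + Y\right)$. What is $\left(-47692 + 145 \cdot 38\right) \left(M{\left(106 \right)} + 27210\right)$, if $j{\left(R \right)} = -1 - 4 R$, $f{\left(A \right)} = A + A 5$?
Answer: $-1146675488$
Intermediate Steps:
$f{\left(A \right)} = 6 A$ ($f{\left(A \right)} = A + 5 A = 6 A$)
$M{\left(Y \right)} = - \frac{290}{3} + \frac{2 Y}{3}$ ($M{\left(Y \right)} = - \frac{\left(-2\right) \left(\left(-1 - 4 \cdot 6 \cdot 6\right) + Y\right)}{3} = - \frac{\left(-2\right) \left(\left(-1 - 144\right) + Y\right)}{3} = - \frac{\left(-2\right) \left(-145 + Y\right)}{3} = - \frac{290 - 2 Y}{3} = - \frac{290}{3} + \frac{2 Y}{3}$)
$\left(-47692 + 145 \cdot 38\right) \left(M{\left(106 \right)} + 27210\right) = \left(-47692 + 145 \cdot 38\right) \left(\left(- \frac{290}{3} + \frac{2}{3} \cdot 106\right) + 27210\right) = \left(-47692 + 5510\right) \left(\left(- \frac{290}{3} + \frac{212}{3}\right) + 27210\right) = - 42182 \left(-26 + 27210\right) = \left(-42182\right) 27184 = -1146675488$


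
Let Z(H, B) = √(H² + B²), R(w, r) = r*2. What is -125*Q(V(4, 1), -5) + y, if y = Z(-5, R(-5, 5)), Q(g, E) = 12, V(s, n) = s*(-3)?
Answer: -1500 + 5*√5 ≈ -1488.8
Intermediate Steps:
R(w, r) = 2*r
V(s, n) = -3*s
Z(H, B) = √(B² + H²)
y = 5*√5 (y = √((2*5)² + (-5)²) = √(10² + 25) = √(100 + 25) = √125 = 5*√5 ≈ 11.180)
-125*Q(V(4, 1), -5) + y = -125*12 + 5*√5 = -1500 + 5*√5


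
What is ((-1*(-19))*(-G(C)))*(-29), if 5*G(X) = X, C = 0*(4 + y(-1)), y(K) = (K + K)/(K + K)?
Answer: 0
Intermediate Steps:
y(K) = 1 (y(K) = (2*K)/((2*K)) = (2*K)*(1/(2*K)) = 1)
C = 0 (C = 0*(4 + 1) = 0*5 = 0)
G(X) = X/5
((-1*(-19))*(-G(C)))*(-29) = ((-1*(-19))*(-0/5))*(-29) = (19*(-1*0))*(-29) = (19*0)*(-29) = 0*(-29) = 0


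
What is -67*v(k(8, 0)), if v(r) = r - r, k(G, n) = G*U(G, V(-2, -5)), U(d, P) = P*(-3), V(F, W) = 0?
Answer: 0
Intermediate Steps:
U(d, P) = -3*P
k(G, n) = 0 (k(G, n) = G*(-3*0) = G*0 = 0)
v(r) = 0
-67*v(k(8, 0)) = -67*0 = 0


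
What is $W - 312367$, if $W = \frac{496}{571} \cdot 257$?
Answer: $- \frac{178234085}{571} \approx -3.1214 \cdot 10^{5}$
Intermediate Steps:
$W = \frac{127472}{571}$ ($W = 496 \cdot \frac{1}{571} \cdot 257 = \frac{496}{571} \cdot 257 = \frac{127472}{571} \approx 223.24$)
$W - 312367 = \frac{127472}{571} - 312367 = - \frac{178234085}{571}$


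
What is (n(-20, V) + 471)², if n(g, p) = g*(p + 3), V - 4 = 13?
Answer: 5041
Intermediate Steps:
V = 17 (V = 4 + 13 = 17)
n(g, p) = g*(3 + p)
(n(-20, V) + 471)² = (-20*(3 + 17) + 471)² = (-20*20 + 471)² = (-400 + 471)² = 71² = 5041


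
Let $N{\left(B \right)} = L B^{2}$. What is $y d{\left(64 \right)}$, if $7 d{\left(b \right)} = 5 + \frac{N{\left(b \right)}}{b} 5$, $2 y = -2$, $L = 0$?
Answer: $- \frac{5}{7} \approx -0.71429$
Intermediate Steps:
$N{\left(B \right)} = 0$ ($N{\left(B \right)} = 0 B^{2} = 0$)
$y = -1$ ($y = \frac{1}{2} \left(-2\right) = -1$)
$d{\left(b \right)} = \frac{5}{7}$ ($d{\left(b \right)} = \frac{5 + \frac{0}{b} 5}{7} = \frac{5 + 0 \cdot 5}{7} = \frac{5 + 0}{7} = \frac{1}{7} \cdot 5 = \frac{5}{7}$)
$y d{\left(64 \right)} = \left(-1\right) \frac{5}{7} = - \frac{5}{7}$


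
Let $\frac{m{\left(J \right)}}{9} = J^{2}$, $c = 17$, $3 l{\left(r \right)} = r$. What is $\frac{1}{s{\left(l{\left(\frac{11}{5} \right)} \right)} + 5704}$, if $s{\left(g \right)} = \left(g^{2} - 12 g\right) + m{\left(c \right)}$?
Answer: $\frac{225}{1866766} \approx 0.00012053$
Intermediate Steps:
$l{\left(r \right)} = \frac{r}{3}$
$m{\left(J \right)} = 9 J^{2}$
$s{\left(g \right)} = 2601 + g^{2} - 12 g$ ($s{\left(g \right)} = \left(g^{2} - 12 g\right) + 9 \cdot 17^{2} = \left(g^{2} - 12 g\right) + 9 \cdot 289 = \left(g^{2} - 12 g\right) + 2601 = 2601 + g^{2} - 12 g$)
$\frac{1}{s{\left(l{\left(\frac{11}{5} \right)} \right)} + 5704} = \frac{1}{\left(2601 + \left(\frac{11 \cdot \frac{1}{5}}{3}\right)^{2} - 12 \frac{11 \cdot \frac{1}{5}}{3}\right) + 5704} = \frac{1}{\left(2601 + \left(\frac{1}{3} \cdot \frac{11}{5}\right)^{2} - 12 \cdot \frac{1}{3} \cdot \frac{11}{5}\right) + 5704} = \frac{1}{\left(2601 + \left(\frac{11}{15}\right)^{2} - \frac{44}{5}\right) + 5704} = \frac{1}{\left(2601 + \frac{121}{225} - \frac{44}{5}\right) + 5704} = \frac{1}{\frac{583366}{225} + 5704} = \frac{1}{\frac{1866766}{225}} = \frac{225}{1866766}$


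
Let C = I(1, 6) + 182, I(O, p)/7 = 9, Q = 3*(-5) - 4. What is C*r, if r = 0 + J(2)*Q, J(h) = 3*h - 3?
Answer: -13965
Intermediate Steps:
J(h) = -3 + 3*h
Q = -19 (Q = -15 - 4 = -19)
I(O, p) = 63 (I(O, p) = 7*9 = 63)
r = -57 (r = 0 + (-3 + 3*2)*(-19) = 0 + (-3 + 6)*(-19) = 0 + 3*(-19) = 0 - 57 = -57)
C = 245 (C = 63 + 182 = 245)
C*r = 245*(-57) = -13965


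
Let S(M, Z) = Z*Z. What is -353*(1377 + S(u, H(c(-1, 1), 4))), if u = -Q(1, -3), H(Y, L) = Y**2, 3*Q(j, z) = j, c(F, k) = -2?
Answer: -491729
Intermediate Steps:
Q(j, z) = j/3
u = -1/3 ≈ -0.33333
S(M, Z) = Z**2
-353*(1377 + S(u, H(c(-1, 1), 4))) = -353*(1377 + ((-2)**2)**2) = -353*(1377 + 4**2) = -353*(1377 + 16) = -353*1393 = -491729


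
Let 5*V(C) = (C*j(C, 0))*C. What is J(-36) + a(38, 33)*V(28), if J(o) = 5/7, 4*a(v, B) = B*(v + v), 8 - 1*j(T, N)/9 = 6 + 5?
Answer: -92906327/35 ≈ -2.6545e+6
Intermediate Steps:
j(T, N) = -27 (j(T, N) = 72 - 9*(6 + 5) = 72 - 9*11 = 72 - 99 = -27)
V(C) = -27*C**2/5 (V(C) = ((C*(-27))*C)/5 = ((-27*C)*C)/5 = (-27*C**2)/5 = -27*C**2/5)
a(v, B) = B*v/2 (a(v, B) = (B*(v + v))/4 = (B*(2*v))/4 = (2*B*v)/4 = B*v/2)
J(o) = 5/7 (J(o) = 5*(1/7) = 5/7)
J(-36) + a(38, 33)*V(28) = 5/7 + ((1/2)*33*38)*(-27/5*28**2) = 5/7 + 627*(-27/5*784) = 5/7 + 627*(-21168/5) = 5/7 - 13272336/5 = -92906327/35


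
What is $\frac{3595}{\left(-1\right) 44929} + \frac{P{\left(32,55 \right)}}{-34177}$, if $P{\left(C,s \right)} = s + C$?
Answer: $- \frac{126775138}{1535538433} \approx -0.082561$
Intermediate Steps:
$P{\left(C,s \right)} = C + s$
$\frac{3595}{\left(-1\right) 44929} + \frac{P{\left(32,55 \right)}}{-34177} = \frac{3595}{\left(-1\right) 44929} + \frac{32 + 55}{-34177} = \frac{3595}{-44929} + 87 \left(- \frac{1}{34177}\right) = 3595 \left(- \frac{1}{44929}\right) - \frac{87}{34177} = - \frac{3595}{44929} - \frac{87}{34177} = - \frac{126775138}{1535538433}$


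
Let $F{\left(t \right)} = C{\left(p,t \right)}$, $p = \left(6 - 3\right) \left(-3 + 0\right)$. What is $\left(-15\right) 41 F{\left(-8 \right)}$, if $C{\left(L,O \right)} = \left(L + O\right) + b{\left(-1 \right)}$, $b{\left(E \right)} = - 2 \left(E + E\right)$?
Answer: $7995$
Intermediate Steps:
$p = -9$ ($p = 3 \left(-3\right) = -9$)
$b{\left(E \right)} = - 4 E$ ($b{\left(E \right)} = - 2 \cdot 2 E = - 4 E$)
$C{\left(L,O \right)} = 4 + L + O$ ($C{\left(L,O \right)} = \left(L + O\right) - -4 = \left(L + O\right) + 4 = 4 + L + O$)
$F{\left(t \right)} = -5 + t$ ($F{\left(t \right)} = 4 - 9 + t = -5 + t$)
$\left(-15\right) 41 F{\left(-8 \right)} = \left(-15\right) 41 \left(-5 - 8\right) = \left(-615\right) \left(-13\right) = 7995$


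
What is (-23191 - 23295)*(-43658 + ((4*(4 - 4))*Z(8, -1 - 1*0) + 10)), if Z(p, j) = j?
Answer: 2029020928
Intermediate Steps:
(-23191 - 23295)*(-43658 + ((4*(4 - 4))*Z(8, -1 - 1*0) + 10)) = (-23191 - 23295)*(-43658 + ((4*(4 - 4))*(-1 - 1*0) + 10)) = -46486*(-43658 + ((4*0)*(-1 + 0) + 10)) = -46486*(-43658 + (0*(-1) + 10)) = -46486*(-43658 + (0 + 10)) = -46486*(-43658 + 10) = -46486*(-43648) = 2029020928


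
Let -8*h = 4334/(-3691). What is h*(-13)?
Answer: -28171/14764 ≈ -1.9081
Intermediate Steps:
h = 2167/14764 (h = -2167/(4*(-3691)) = -2167*(-1)/(4*3691) = -1/8*(-4334/3691) = 2167/14764 ≈ 0.14678)
h*(-13) = (2167/14764)*(-13) = -28171/14764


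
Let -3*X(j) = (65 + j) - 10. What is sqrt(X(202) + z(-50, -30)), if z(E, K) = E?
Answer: I*sqrt(1221)/3 ≈ 11.648*I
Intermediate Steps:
X(j) = -55/3 - j/3 (X(j) = -((65 + j) - 10)/3 = -(55 + j)/3 = -55/3 - j/3)
sqrt(X(202) + z(-50, -30)) = sqrt((-55/3 - 1/3*202) - 50) = sqrt((-55/3 - 202/3) - 50) = sqrt(-257/3 - 50) = sqrt(-407/3) = I*sqrt(1221)/3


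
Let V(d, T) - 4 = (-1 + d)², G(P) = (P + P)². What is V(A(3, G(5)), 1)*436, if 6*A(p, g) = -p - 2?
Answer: 28885/9 ≈ 3209.4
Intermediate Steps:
G(P) = 4*P² (G(P) = (2*P)² = 4*P²)
A(p, g) = -⅓ - p/6 (A(p, g) = (-p - 2)/6 = (-2 - p)/6 = -⅓ - p/6)
V(d, T) = 4 + (-1 + d)²
V(A(3, G(5)), 1)*436 = (4 + (-1 + (-⅓ - ⅙*3))²)*436 = (4 + (-1 + (-⅓ - ½))²)*436 = (4 + (-1 - ⅚)²)*436 = (4 + (-11/6)²)*436 = (4 + 121/36)*436 = (265/36)*436 = 28885/9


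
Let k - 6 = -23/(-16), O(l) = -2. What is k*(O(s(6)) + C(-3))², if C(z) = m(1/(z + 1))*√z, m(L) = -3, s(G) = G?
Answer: -2737/16 + 357*I*√3/4 ≈ -171.06 + 154.59*I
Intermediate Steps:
k = 119/16 (k = 6 - 23/(-16) = 6 - 23*(-1/16) = 6 + 23/16 = 119/16 ≈ 7.4375)
C(z) = -3*√z
k*(O(s(6)) + C(-3))² = 119*(-2 - 3*I*√3)²/16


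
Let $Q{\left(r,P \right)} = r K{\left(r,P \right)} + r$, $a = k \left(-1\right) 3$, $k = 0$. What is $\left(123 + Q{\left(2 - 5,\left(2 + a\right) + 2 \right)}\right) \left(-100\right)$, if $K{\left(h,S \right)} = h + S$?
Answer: $-11700$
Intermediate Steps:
$K{\left(h,S \right)} = S + h$
$a = 0$ ($a = 0 \left(-1\right) 3 = 0 \cdot 3 = 0$)
$Q{\left(r,P \right)} = r + r \left(P + r\right)$ ($Q{\left(r,P \right)} = r \left(P + r\right) + r = r + r \left(P + r\right)$)
$\left(123 + Q{\left(2 - 5,\left(2 + a\right) + 2 \right)}\right) \left(-100\right) = \left(123 + \left(2 - 5\right) \left(1 + \left(\left(2 + 0\right) + 2\right) + \left(2 - 5\right)\right)\right) \left(-100\right) = \left(123 - 3 \left(1 + \left(2 + 2\right) - 3\right)\right) \left(-100\right) = \left(123 - 3 \left(1 + 4 - 3\right)\right) \left(-100\right) = \left(123 - 6\right) \left(-100\right) = 117 \left(-100\right) = -11700$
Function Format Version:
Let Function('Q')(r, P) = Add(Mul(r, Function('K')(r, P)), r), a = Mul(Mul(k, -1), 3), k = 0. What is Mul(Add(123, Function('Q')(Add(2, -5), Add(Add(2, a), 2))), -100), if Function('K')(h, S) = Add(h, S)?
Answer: -11700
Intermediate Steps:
Function('K')(h, S) = Add(S, h)
a = 0 (a = Mul(Mul(0, -1), 3) = Mul(0, 3) = 0)
Function('Q')(r, P) = Add(r, Mul(r, Add(P, r))) (Function('Q')(r, P) = Add(Mul(r, Add(P, r)), r) = Add(r, Mul(r, Add(P, r))))
Mul(Add(123, Function('Q')(Add(2, -5), Add(Add(2, a), 2))), -100) = Mul(Add(123, Mul(Add(2, -5), Add(1, Add(Add(2, 0), 2), Add(2, -5)))), -100) = Mul(Add(123, Mul(-3, Add(1, Add(2, 2), -3))), -100) = Mul(Add(123, Mul(-3, Add(1, 4, -3))), -100) = Mul(Add(123, Mul(-3, 2)), -100) = Mul(Add(123, -6), -100) = Mul(117, -100) = -11700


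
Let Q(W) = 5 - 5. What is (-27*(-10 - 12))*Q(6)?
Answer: 0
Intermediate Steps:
Q(W) = 0
(-27*(-10 - 12))*Q(6) = -27*(-10 - 12)*0 = -27*(-22)*0 = 594*0 = 0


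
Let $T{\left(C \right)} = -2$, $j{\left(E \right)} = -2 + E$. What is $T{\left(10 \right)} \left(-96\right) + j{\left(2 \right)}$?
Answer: $192$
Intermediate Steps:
$T{\left(10 \right)} \left(-96\right) + j{\left(2 \right)} = \left(-2\right) \left(-96\right) + \left(-2 + 2\right) = 192 + 0 = 192$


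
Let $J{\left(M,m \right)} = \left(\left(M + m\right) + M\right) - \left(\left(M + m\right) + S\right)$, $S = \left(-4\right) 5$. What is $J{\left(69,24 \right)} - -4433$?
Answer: $4522$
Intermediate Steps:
$S = -20$
$J{\left(M,m \right)} = 20 + M$ ($J{\left(M,m \right)} = \left(\left(M + m\right) + M\right) - \left(\left(M + m\right) - 20\right) = \left(m + 2 M\right) - \left(-20 + M + m\right) = 20 + M$)
$J{\left(69,24 \right)} - -4433 = \left(20 + 69\right) - -4433 = 89 + 4433 = 4522$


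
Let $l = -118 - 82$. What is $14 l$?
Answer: $-2800$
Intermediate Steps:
$l = -200$
$14 l = 14 \left(-200\right) = -2800$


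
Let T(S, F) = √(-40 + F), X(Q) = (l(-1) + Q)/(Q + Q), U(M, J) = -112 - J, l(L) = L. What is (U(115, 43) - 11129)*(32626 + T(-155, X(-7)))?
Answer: -368151784 - 3224*I*√483 ≈ -3.6815e+8 - 70855.0*I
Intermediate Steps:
X(Q) = (-1 + Q)/(2*Q) (X(Q) = (-1 + Q)/(Q + Q) = (-1 + Q)/((2*Q)) = (-1 + Q)*(1/(2*Q)) = (-1 + Q)/(2*Q))
(U(115, 43) - 11129)*(32626 + T(-155, X(-7))) = ((-112 - 1*43) - 11129)*(32626 + √(-40 + (½)*(-1 - 7)/(-7))) = ((-112 - 43) - 11129)*(32626 + √(-40 + (½)*(-⅐)*(-8))) = (-155 - 11129)*(32626 + √(-40 + 4/7)) = -11284*(32626 + √(-276/7)) = -11284*(32626 + 2*I*√483/7) = -368151784 - 3224*I*√483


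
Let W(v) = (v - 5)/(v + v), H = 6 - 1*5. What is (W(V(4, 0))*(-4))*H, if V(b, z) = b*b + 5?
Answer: -32/21 ≈ -1.5238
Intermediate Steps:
V(b, z) = 5 + b² (V(b, z) = b² + 5 = 5 + b²)
H = 1 (H = 6 - 5 = 1)
W(v) = (-5 + v)/(2*v) (W(v) = (-5 + v)/((2*v)) = (-5 + v)*(1/(2*v)) = (-5 + v)/(2*v))
(W(V(4, 0))*(-4))*H = (((-5 + (5 + 4²))/(2*(5 + 4²)))*(-4))*1 = (((-5 + (5 + 16))/(2*(5 + 16)))*(-4))*1 = (((½)*(-5 + 21)/21)*(-4))*1 = (((½)*(1/21)*16)*(-4))*1 = ((8/21)*(-4))*1 = -32/21*1 = -32/21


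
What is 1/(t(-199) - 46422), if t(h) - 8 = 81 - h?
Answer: -1/46134 ≈ -2.1676e-5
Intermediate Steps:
t(h) = 89 - h (t(h) = 8 + (81 - h) = 89 - h)
1/(t(-199) - 46422) = 1/((89 - 1*(-199)) - 46422) = 1/((89 + 199) - 46422) = 1/(288 - 46422) = 1/(-46134) = -1/46134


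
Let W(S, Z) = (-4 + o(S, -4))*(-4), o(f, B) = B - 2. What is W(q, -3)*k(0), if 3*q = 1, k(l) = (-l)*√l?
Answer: 0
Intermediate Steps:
k(l) = -l^(3/2)
q = ⅓ (q = (⅓)*1 = ⅓ ≈ 0.33333)
o(f, B) = -2 + B
W(S, Z) = 40 (W(S, Z) = (-4 + (-2 - 4))*(-4) = (-4 - 6)*(-4) = -10*(-4) = 40)
W(q, -3)*k(0) = 40*(-0^(3/2)) = 40*(-1*0) = 40*0 = 0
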